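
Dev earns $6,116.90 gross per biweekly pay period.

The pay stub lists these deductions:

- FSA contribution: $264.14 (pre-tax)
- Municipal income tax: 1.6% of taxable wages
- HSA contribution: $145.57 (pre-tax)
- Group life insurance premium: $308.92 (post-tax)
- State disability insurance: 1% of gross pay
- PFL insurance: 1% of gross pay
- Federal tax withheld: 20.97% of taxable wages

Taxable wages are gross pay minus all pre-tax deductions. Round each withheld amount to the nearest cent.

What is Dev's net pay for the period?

$3,987.81

HSA contribution: $145.57
FSA contribution: $264.14
Pre-tax total = $145.57 + $264.14 = $409.71
Taxable wages = $6,116.90 − $409.71 = $5,707.19
Federal tax withheld: $5,707.19 × 0.2097 = $1,196.80
Municipal income tax: $5,707.19 × 0.016 = $91.32
PFL insurance: $6,116.90 × 0.01 = $61.17
State disability insurance: $6,116.90 × 0.01 = $61.17
Group life insurance premium: $308.92
Total deductions = $145.57 + $264.14 + $1,196.80 + $91.32 + $61.17 + $61.17 + $308.92 = $2,129.09
Net pay = $6,116.90 − $2,129.09 = $3,987.81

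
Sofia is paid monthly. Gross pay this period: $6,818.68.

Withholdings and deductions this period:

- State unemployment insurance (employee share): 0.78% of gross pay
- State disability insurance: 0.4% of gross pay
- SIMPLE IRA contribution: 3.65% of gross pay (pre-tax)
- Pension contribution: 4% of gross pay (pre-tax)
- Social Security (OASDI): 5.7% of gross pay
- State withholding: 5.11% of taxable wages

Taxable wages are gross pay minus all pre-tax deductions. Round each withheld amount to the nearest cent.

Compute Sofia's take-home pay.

$5,506.15

Pension contribution: $6,818.68 × 0.04 = $272.75
SIMPLE IRA contribution: $6,818.68 × 0.0365 = $248.88
Pre-tax total = $272.75 + $248.88 = $521.63
Taxable wages = $6,818.68 − $521.63 = $6,297.05
State withholding: $6,297.05 × 0.0511 = $321.78
State unemployment insurance (employee share): $6,818.68 × 0.0078 = $53.19
State disability insurance: $6,818.68 × 0.004 = $27.27
Social Security (OASDI): $6,818.68 × 0.057 = $388.66
Total deductions = $272.75 + $248.88 + $321.78 + $53.19 + $27.27 + $388.66 = $1,312.53
Net pay = $6,818.68 − $1,312.53 = $5,506.15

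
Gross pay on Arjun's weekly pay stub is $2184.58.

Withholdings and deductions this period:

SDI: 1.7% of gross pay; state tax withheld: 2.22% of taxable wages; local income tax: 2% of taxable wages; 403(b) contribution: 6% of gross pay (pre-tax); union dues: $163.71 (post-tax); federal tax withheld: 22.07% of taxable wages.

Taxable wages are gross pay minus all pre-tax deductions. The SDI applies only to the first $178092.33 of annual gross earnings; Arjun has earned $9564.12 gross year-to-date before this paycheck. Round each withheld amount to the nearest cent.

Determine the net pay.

$1312.79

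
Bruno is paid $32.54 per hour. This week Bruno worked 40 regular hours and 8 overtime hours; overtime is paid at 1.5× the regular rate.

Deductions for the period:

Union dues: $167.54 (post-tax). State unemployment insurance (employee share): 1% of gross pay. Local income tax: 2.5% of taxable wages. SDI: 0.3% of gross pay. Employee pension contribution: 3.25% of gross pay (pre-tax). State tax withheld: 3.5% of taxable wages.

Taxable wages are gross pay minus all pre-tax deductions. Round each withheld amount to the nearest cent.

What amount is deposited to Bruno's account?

$1,349.32

Regular pay: 40 × $32.54 = $1,301.60
Overtime pay: 8 × $32.54 × 1.5 = $390.48
Gross pay = $1,301.60 + $390.48 = $1,692.08
Employee pension contribution: $1,692.08 × 0.0325 = $54.99
Taxable wages = $1,692.08 − $54.99 = $1,637.09
State tax withheld: $1,637.09 × 0.035 = $57.30
Local income tax: $1,637.09 × 0.025 = $40.93
SDI: $1,692.08 × 0.003 = $5.08
State unemployment insurance (employee share): $1,692.08 × 0.01 = $16.92
Union dues: $167.54
Total deductions = $54.99 + $57.30 + $40.93 + $5.08 + $16.92 + $167.54 = $342.76
Net pay = $1,692.08 − $342.76 = $1,349.32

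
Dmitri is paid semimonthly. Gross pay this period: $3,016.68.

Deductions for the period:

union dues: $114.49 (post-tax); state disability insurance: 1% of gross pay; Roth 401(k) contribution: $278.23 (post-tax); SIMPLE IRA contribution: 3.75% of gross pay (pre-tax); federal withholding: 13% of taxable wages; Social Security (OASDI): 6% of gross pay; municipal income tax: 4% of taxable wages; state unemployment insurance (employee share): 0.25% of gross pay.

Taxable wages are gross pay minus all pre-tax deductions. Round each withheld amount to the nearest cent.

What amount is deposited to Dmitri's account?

$1,798.52

SIMPLE IRA contribution: $3,016.68 × 0.0375 = $113.13
Taxable wages = $3,016.68 − $113.13 = $2,903.55
Municipal income tax: $2,903.55 × 0.04 = $116.14
Federal withholding: $2,903.55 × 0.13 = $377.46
Social Security (OASDI): $3,016.68 × 0.06 = $181.00
State unemployment insurance (employee share): $3,016.68 × 0.0025 = $7.54
State disability insurance: $3,016.68 × 0.01 = $30.17
Union dues: $114.49
Roth 401(k) contribution: $278.23
Total deductions = $113.13 + $116.14 + $377.46 + $181.00 + $7.54 + $30.17 + $114.49 + $278.23 = $1,218.16
Net pay = $3,016.68 − $1,218.16 = $1,798.52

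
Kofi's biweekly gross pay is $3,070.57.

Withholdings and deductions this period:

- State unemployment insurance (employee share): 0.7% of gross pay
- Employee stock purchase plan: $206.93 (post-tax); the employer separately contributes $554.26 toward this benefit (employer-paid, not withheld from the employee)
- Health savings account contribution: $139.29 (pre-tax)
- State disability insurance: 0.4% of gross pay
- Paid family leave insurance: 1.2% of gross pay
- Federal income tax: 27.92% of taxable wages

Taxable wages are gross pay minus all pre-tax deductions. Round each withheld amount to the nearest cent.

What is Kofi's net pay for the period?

$1,835.32

Health savings account contribution: $139.29
Taxable wages = $3,070.57 − $139.29 = $2,931.28
Federal income tax: $2,931.28 × 0.2792 = $818.41
State unemployment insurance (employee share): $3,070.57 × 0.007 = $21.49
Paid family leave insurance: $3,070.57 × 0.012 = $36.85
State disability insurance: $3,070.57 × 0.004 = $12.28
Employee stock purchase plan: $206.93
(Employer's $554.26 toward employee stock purchase plan is not withheld from the employee.)
Total deductions = $139.29 + $818.41 + $21.49 + $36.85 + $12.28 + $206.93 = $1,235.25
Net pay = $3,070.57 − $1,235.25 = $1,835.32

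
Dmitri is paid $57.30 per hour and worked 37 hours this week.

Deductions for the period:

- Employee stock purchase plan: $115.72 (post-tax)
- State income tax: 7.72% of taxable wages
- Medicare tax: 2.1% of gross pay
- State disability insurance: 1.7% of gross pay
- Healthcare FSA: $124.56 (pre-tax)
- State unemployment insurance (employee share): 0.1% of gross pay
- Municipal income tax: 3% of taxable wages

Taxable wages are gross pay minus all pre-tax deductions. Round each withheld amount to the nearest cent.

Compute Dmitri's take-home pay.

Gross pay: 37 × $57.30 = $2,120.10
Healthcare FSA: $124.56
Taxable wages = $2,120.10 − $124.56 = $1,995.54
Municipal income tax: $1,995.54 × 0.03 = $59.87
State income tax: $1,995.54 × 0.0772 = $154.06
Medicare tax: $2,120.10 × 0.021 = $44.52
State unemployment insurance (employee share): $2,120.10 × 0.001 = $2.12
State disability insurance: $2,120.10 × 0.017 = $36.04
Employee stock purchase plan: $115.72
Total deductions = $124.56 + $59.87 + $154.06 + $44.52 + $2.12 + $36.04 + $115.72 = $536.89
Net pay = $2,120.10 − $536.89 = $1,583.21

$1,583.21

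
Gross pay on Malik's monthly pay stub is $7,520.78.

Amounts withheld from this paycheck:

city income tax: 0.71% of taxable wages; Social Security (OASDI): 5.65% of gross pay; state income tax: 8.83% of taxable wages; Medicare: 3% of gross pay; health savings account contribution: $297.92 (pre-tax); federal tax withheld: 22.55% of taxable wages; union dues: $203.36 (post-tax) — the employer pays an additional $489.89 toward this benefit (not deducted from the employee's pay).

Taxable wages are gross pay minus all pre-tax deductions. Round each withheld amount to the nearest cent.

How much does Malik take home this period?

Health savings account contribution: $297.92
Taxable wages = $7,520.78 − $297.92 = $7,222.86
City income tax: $7,222.86 × 0.0071 = $51.28
State income tax: $7,222.86 × 0.0883 = $637.78
Federal tax withheld: $7,222.86 × 0.2255 = $1,628.75
Social Security (OASDI): $7,520.78 × 0.0565 = $424.92
Medicare: $7,520.78 × 0.03 = $225.62
Union dues: $203.36
(Employer's $489.89 toward union dues is not withheld from the employee.)
Total deductions = $297.92 + $51.28 + $637.78 + $1,628.75 + $424.92 + $225.62 + $203.36 = $3,469.63
Net pay = $7,520.78 − $3,469.63 = $4,051.15

$4,051.15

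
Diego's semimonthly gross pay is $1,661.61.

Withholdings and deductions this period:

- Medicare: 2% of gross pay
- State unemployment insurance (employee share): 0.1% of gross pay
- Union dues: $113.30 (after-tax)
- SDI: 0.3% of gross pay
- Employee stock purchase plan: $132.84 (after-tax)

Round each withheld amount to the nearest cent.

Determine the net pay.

$1,375.60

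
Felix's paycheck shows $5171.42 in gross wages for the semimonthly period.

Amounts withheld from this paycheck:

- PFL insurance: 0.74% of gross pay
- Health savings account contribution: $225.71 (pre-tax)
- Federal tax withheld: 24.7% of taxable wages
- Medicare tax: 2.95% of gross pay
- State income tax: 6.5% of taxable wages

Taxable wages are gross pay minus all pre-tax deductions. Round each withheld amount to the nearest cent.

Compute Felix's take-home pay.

$3211.82

Health savings account contribution: $225.71
Taxable wages = $5171.42 − $225.71 = $4945.71
Federal tax withheld: $4945.71 × 0.247 = $1221.59
State income tax: $4945.71 × 0.065 = $321.47
PFL insurance: $5171.42 × 0.0074 = $38.27
Medicare tax: $5171.42 × 0.0295 = $152.56
Total deductions = $225.71 + $1221.59 + $321.47 + $38.27 + $152.56 = $1959.60
Net pay = $5171.42 − $1959.60 = $3211.82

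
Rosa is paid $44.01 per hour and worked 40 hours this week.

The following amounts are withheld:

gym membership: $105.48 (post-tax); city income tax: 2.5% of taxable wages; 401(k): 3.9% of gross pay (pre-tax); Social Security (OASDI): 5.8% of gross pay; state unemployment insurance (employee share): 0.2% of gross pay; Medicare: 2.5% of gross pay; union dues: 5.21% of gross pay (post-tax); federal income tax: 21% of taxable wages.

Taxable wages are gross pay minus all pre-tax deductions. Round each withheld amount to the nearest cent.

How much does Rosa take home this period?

Gross pay: 40 × $44.01 = $1760.40
401(k): $1760.40 × 0.039 = $68.66
Taxable wages = $1760.40 − $68.66 = $1691.74
City income tax: $1691.74 × 0.025 = $42.29
Federal income tax: $1691.74 × 0.21 = $355.27
Social Security (OASDI): $1760.40 × 0.058 = $102.10
Medicare: $1760.40 × 0.025 = $44.01
State unemployment insurance (employee share): $1760.40 × 0.002 = $3.52
Union dues: $1760.40 × 0.0521 = $91.72
Gym membership: $105.48
Total deductions = $68.66 + $42.29 + $355.27 + $102.10 + $44.01 + $3.52 + $91.72 + $105.48 = $813.05
Net pay = $1760.40 − $813.05 = $947.35

$947.35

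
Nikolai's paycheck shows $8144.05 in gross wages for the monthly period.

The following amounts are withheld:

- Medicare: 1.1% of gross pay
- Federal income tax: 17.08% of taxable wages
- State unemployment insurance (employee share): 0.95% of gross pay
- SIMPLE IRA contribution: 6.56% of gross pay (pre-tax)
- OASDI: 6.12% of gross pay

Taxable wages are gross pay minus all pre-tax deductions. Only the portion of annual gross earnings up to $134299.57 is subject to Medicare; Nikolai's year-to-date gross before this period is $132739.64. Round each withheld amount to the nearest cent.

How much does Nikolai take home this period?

SIMPLE IRA contribution: $8144.05 × 0.0656 = $534.25
Taxable wages = $8144.05 − $534.25 = $7609.80
Federal income tax: $7609.80 × 0.1708 = $1299.75
OASDI: $8144.05 × 0.0612 = $498.42
State unemployment insurance (employee share): $8144.05 × 0.0095 = $77.37
Medicare: only $134299.57 − $132739.64 = $1559.93 of this check is subject → $1559.93 × 0.011 = $17.16
Total deductions = $534.25 + $1299.75 + $498.42 + $77.37 + $17.16 = $2426.95
Net pay = $8144.05 − $2426.95 = $5717.10

$5717.10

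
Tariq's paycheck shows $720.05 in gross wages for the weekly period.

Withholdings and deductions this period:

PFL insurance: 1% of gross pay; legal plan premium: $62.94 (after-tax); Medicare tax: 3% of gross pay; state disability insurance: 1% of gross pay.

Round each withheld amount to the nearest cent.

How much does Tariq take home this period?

$621.11

PFL insurance: $720.05 × 0.01 = $7.20
State disability insurance: $720.05 × 0.01 = $7.20
Medicare tax: $720.05 × 0.03 = $21.60
Legal plan premium: $62.94
Total deductions = $7.20 + $7.20 + $21.60 + $62.94 = $98.94
Net pay = $720.05 − $98.94 = $621.11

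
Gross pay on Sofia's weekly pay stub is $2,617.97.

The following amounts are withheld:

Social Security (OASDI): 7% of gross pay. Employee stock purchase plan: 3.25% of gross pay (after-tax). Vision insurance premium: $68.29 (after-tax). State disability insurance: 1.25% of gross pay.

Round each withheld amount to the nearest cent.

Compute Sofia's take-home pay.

$2,248.62

State disability insurance: $2,617.97 × 0.0125 = $32.72
Social Security (OASDI): $2,617.97 × 0.07 = $183.26
Vision insurance premium: $68.29
Employee stock purchase plan: $2,617.97 × 0.0325 = $85.08
Total deductions = $32.72 + $183.26 + $68.29 + $85.08 = $369.35
Net pay = $2,617.97 − $369.35 = $2,248.62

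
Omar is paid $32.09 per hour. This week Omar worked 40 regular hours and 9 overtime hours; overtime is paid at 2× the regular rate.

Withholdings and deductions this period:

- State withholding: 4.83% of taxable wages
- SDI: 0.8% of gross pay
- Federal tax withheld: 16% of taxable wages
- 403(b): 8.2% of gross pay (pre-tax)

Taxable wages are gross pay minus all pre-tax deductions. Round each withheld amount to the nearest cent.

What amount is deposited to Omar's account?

$1,337.80

Regular pay: 40 × $32.09 = $1,283.60
Overtime pay: 9 × $32.09 × 2 = $577.62
Gross pay = $1,283.60 + $577.62 = $1,861.22
403(b): $1,861.22 × 0.082 = $152.62
Taxable wages = $1,861.22 − $152.62 = $1,708.60
State withholding: $1,708.60 × 0.0483 = $82.53
Federal tax withheld: $1,708.60 × 0.16 = $273.38
SDI: $1,861.22 × 0.008 = $14.89
Total deductions = $152.62 + $82.53 + $273.38 + $14.89 = $523.42
Net pay = $1,861.22 − $523.42 = $1,337.80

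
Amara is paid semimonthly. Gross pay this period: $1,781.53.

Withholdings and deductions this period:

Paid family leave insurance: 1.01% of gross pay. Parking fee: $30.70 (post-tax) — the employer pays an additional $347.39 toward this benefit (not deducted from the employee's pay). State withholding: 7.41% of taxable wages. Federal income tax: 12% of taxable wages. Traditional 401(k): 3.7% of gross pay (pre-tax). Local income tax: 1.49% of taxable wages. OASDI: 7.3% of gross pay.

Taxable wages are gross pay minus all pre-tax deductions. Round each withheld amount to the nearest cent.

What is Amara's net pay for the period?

Traditional 401(k): $1,781.53 × 0.037 = $65.92
Taxable wages = $1,781.53 − $65.92 = $1,715.61
Local income tax: $1,715.61 × 0.0149 = $25.56
Federal income tax: $1,715.61 × 0.12 = $205.87
State withholding: $1,715.61 × 0.0741 = $127.13
Paid family leave insurance: $1,781.53 × 0.0101 = $17.99
OASDI: $1,781.53 × 0.073 = $130.05
Parking fee: $30.70
(Employer's $347.39 toward parking fee is not withheld from the employee.)
Total deductions = $65.92 + $25.56 + $205.87 + $127.13 + $17.99 + $130.05 + $30.70 = $603.22
Net pay = $1,781.53 − $603.22 = $1,178.31

$1,178.31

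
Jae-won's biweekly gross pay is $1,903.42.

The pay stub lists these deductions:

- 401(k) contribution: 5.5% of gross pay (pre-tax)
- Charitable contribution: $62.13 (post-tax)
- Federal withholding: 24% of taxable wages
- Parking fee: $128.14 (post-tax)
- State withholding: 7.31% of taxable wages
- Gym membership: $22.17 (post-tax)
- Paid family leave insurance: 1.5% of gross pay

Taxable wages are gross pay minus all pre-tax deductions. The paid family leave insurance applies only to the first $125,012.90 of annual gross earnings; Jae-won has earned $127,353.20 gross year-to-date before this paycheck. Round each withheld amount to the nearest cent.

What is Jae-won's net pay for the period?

401(k) contribution: $1,903.42 × 0.055 = $104.69
Taxable wages = $1,903.42 − $104.69 = $1,798.73
State withholding: $1,798.73 × 0.0731 = $131.49
Federal withholding: $1,798.73 × 0.24 = $431.70
Paid family leave insurance: annual cap $125,012.90 already reached (YTD $127,353.20), so $0.00
Gym membership: $22.17
Charitable contribution: $62.13
Parking fee: $128.14
Total deductions = $104.69 + $131.49 + $431.70 + $0.00 + $22.17 + $62.13 + $128.14 = $880.32
Net pay = $1,903.42 − $880.32 = $1,023.10

$1,023.10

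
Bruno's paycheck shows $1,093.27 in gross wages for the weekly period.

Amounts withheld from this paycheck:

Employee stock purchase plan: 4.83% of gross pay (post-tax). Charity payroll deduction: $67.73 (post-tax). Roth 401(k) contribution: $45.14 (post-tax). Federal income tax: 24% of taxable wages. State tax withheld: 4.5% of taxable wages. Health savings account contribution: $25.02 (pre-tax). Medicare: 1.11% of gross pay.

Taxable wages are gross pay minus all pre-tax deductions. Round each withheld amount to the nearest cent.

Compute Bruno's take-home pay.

Health savings account contribution: $25.02
Taxable wages = $1,093.27 − $25.02 = $1,068.25
Federal income tax: $1,068.25 × 0.24 = $256.38
State tax withheld: $1,068.25 × 0.045 = $48.07
Medicare: $1,093.27 × 0.0111 = $12.14
Charity payroll deduction: $67.73
Roth 401(k) contribution: $45.14
Employee stock purchase plan: $1,093.27 × 0.0483 = $52.80
Total deductions = $25.02 + $256.38 + $48.07 + $12.14 + $67.73 + $45.14 + $52.80 = $507.28
Net pay = $1,093.27 − $507.28 = $585.99

$585.99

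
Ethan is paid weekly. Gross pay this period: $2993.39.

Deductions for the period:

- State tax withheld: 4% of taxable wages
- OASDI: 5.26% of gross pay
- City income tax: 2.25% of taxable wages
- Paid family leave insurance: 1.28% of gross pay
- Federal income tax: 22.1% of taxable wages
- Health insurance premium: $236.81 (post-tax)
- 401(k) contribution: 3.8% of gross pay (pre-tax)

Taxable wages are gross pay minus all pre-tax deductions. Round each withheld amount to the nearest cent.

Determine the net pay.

$1630.68

401(k) contribution: $2993.39 × 0.038 = $113.75
Taxable wages = $2993.39 − $113.75 = $2879.64
City income tax: $2879.64 × 0.0225 = $64.79
State tax withheld: $2879.64 × 0.04 = $115.19
Federal income tax: $2879.64 × 0.221 = $636.40
OASDI: $2993.39 × 0.0526 = $157.45
Paid family leave insurance: $2993.39 × 0.0128 = $38.32
Health insurance premium: $236.81
Total deductions = $113.75 + $64.79 + $115.19 + $636.40 + $157.45 + $38.32 + $236.81 = $1362.71
Net pay = $2993.39 − $1362.71 = $1630.68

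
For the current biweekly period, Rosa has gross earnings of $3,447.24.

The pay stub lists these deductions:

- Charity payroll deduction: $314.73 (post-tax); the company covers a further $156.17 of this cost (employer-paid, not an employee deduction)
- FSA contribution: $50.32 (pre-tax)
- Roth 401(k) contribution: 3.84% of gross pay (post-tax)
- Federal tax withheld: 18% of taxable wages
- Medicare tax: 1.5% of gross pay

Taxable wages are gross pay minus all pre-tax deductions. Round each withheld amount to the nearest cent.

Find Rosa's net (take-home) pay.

$2,286.66

FSA contribution: $50.32
Taxable wages = $3,447.24 − $50.32 = $3,396.92
Federal tax withheld: $3,396.92 × 0.18 = $611.45
Medicare tax: $3,447.24 × 0.015 = $51.71
Roth 401(k) contribution: $3,447.24 × 0.0384 = $132.37
Charity payroll deduction: $314.73
(Employer's $156.17 toward charity payroll deduction is not withheld from the employee.)
Total deductions = $50.32 + $611.45 + $51.71 + $132.37 + $314.73 = $1,160.58
Net pay = $3,447.24 − $1,160.58 = $2,286.66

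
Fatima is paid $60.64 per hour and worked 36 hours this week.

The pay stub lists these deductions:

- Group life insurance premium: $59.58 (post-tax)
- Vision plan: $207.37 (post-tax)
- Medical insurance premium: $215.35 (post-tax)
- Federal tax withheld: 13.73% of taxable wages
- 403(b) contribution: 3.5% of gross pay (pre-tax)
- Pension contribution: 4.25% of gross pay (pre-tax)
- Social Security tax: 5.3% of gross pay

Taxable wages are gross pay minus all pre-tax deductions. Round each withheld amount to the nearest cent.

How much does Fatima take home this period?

Gross pay: 36 × $60.64 = $2,183.04
403(b) contribution: $2,183.04 × 0.035 = $76.41
Pension contribution: $2,183.04 × 0.0425 = $92.78
Pre-tax total = $76.41 + $92.78 = $169.19
Taxable wages = $2,183.04 − $169.19 = $2,013.85
Federal tax withheld: $2,013.85 × 0.1373 = $276.50
Social Security tax: $2,183.04 × 0.053 = $115.70
Vision plan: $207.37
Medical insurance premium: $215.35
Group life insurance premium: $59.58
Total deductions = $76.41 + $92.78 + $276.50 + $115.70 + $207.37 + $215.35 + $59.58 = $1,043.69
Net pay = $2,183.04 − $1,043.69 = $1,139.35

$1,139.35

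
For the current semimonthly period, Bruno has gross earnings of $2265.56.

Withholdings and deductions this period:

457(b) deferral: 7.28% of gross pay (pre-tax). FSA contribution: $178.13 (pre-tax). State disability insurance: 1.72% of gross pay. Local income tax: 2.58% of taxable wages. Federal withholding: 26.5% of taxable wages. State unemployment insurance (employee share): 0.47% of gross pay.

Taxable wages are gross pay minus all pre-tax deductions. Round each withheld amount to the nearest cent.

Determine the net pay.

$1313.82

FSA contribution: $178.13
457(b) deferral: $2265.56 × 0.0728 = $164.93
Pre-tax total = $178.13 + $164.93 = $343.06
Taxable wages = $2265.56 − $343.06 = $1922.50
Federal withholding: $1922.50 × 0.265 = $509.46
Local income tax: $1922.50 × 0.0258 = $49.60
State unemployment insurance (employee share): $2265.56 × 0.0047 = $10.65
State disability insurance: $2265.56 × 0.0172 = $38.97
Total deductions = $178.13 + $164.93 + $509.46 + $49.60 + $10.65 + $38.97 = $951.74
Net pay = $2265.56 − $951.74 = $1313.82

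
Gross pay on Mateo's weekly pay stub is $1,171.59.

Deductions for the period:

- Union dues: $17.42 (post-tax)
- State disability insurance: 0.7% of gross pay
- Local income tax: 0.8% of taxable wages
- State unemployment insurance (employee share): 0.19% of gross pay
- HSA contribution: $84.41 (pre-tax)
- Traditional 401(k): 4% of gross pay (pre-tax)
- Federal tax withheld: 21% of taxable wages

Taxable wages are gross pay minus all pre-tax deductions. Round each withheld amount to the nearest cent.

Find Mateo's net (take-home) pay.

Traditional 401(k): $1,171.59 × 0.04 = $46.86
HSA contribution: $84.41
Pre-tax total = $46.86 + $84.41 = $131.27
Taxable wages = $1,171.59 − $131.27 = $1,040.32
Local income tax: $1,040.32 × 0.008 = $8.32
Federal tax withheld: $1,040.32 × 0.21 = $218.47
State unemployment insurance (employee share): $1,171.59 × 0.0019 = $2.23
State disability insurance: $1,171.59 × 0.007 = $8.20
Union dues: $17.42
Total deductions = $46.86 + $84.41 + $8.32 + $218.47 + $2.23 + $8.20 + $17.42 = $385.91
Net pay = $1,171.59 − $385.91 = $785.68

$785.68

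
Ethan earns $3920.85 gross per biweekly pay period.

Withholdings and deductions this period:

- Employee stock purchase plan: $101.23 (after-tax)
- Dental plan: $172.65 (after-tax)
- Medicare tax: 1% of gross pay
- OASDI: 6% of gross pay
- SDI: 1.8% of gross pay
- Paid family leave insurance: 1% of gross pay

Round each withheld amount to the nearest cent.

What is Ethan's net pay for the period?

$3262.72

Paid family leave insurance: $3920.85 × 0.01 = $39.21
SDI: $3920.85 × 0.018 = $70.58
Medicare tax: $3920.85 × 0.01 = $39.21
OASDI: $3920.85 × 0.06 = $235.25
Employee stock purchase plan: $101.23
Dental plan: $172.65
Total deductions = $39.21 + $70.58 + $39.21 + $235.25 + $101.23 + $172.65 = $658.13
Net pay = $3920.85 − $658.13 = $3262.72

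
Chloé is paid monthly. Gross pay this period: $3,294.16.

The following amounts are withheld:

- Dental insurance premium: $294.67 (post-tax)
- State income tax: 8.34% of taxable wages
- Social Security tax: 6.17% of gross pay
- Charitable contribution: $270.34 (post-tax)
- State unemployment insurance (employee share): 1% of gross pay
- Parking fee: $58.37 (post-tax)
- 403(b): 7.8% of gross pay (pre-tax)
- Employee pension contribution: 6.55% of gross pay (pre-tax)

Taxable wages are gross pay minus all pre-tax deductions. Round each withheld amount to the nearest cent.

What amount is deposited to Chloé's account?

Employee pension contribution: $3,294.16 × 0.0655 = $215.77
403(b): $3,294.16 × 0.078 = $256.94
Pre-tax total = $215.77 + $256.94 = $472.71
Taxable wages = $3,294.16 − $472.71 = $2,821.45
State income tax: $2,821.45 × 0.0834 = $235.31
State unemployment insurance (employee share): $3,294.16 × 0.01 = $32.94
Social Security tax: $3,294.16 × 0.0617 = $203.25
Charitable contribution: $270.34
Parking fee: $58.37
Dental insurance premium: $294.67
Total deductions = $215.77 + $256.94 + $235.31 + $32.94 + $203.25 + $270.34 + $58.37 + $294.67 = $1,567.59
Net pay = $3,294.16 − $1,567.59 = $1,726.57

$1,726.57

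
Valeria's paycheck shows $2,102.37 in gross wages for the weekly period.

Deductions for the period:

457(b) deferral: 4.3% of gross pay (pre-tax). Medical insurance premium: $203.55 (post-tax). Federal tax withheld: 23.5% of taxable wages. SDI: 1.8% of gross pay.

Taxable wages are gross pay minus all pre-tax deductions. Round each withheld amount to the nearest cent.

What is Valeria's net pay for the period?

$1,297.77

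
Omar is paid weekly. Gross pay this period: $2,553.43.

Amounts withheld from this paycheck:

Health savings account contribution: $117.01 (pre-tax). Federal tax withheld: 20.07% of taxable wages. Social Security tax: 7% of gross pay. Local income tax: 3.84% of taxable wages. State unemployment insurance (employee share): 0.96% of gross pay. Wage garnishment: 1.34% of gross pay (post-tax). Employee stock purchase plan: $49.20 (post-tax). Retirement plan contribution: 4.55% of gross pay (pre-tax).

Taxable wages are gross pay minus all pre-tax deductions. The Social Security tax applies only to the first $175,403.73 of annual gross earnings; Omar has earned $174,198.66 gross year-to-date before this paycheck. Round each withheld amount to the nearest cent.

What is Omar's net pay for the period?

Health savings account contribution: $117.01
Retirement plan contribution: $2,553.43 × 0.0455 = $116.18
Pre-tax total = $117.01 + $116.18 = $233.19
Taxable wages = $2,553.43 − $233.19 = $2,320.24
Local income tax: $2,320.24 × 0.0384 = $89.10
Federal tax withheld: $2,320.24 × 0.2007 = $465.67
State unemployment insurance (employee share): $2,553.43 × 0.0096 = $24.51
Social Security tax: only $175,403.73 − $174,198.66 = $1,205.07 of this check is subject → $1,205.07 × 0.07 = $84.35
Wage garnishment: $2,553.43 × 0.0134 = $34.22
Employee stock purchase plan: $49.20
Total deductions = $117.01 + $116.18 + $89.10 + $465.67 + $24.51 + $84.35 + $34.22 + $49.20 = $980.24
Net pay = $2,553.43 − $980.24 = $1,573.19

$1,573.19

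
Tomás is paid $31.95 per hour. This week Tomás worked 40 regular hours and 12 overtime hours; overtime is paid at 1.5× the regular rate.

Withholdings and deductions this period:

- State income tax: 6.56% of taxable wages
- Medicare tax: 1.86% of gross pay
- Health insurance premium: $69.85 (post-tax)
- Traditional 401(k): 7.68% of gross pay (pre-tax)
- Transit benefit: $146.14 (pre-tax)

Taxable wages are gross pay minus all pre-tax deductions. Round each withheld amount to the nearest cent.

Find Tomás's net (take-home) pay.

Regular pay: 40 × $31.95 = $1278.00
Overtime pay: 12 × $31.95 × 1.5 = $575.10
Gross pay = $1278.00 + $575.10 = $1853.10
Traditional 401(k): $1853.10 × 0.0768 = $142.32
Transit benefit: $146.14
Pre-tax total = $142.32 + $146.14 = $288.46
Taxable wages = $1853.10 − $288.46 = $1564.64
State income tax: $1564.64 × 0.0656 = $102.64
Medicare tax: $1853.10 × 0.0186 = $34.47
Health insurance premium: $69.85
Total deductions = $142.32 + $146.14 + $102.64 + $34.47 + $69.85 = $495.42
Net pay = $1853.10 − $495.42 = $1357.68

$1357.68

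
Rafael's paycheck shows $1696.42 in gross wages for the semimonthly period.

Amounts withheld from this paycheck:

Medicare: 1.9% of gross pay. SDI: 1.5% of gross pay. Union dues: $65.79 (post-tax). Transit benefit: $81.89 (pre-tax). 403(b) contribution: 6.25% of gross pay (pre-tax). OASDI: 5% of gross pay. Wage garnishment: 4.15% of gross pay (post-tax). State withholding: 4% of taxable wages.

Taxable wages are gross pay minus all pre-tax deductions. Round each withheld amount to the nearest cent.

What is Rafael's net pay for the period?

Transit benefit: $81.89
403(b) contribution: $1696.42 × 0.0625 = $106.03
Pre-tax total = $81.89 + $106.03 = $187.92
Taxable wages = $1696.42 − $187.92 = $1508.50
State withholding: $1508.50 × 0.04 = $60.34
OASDI: $1696.42 × 0.05 = $84.82
Medicare: $1696.42 × 0.019 = $32.23
SDI: $1696.42 × 0.015 = $25.45
Wage garnishment: $1696.42 × 0.0415 = $70.40
Union dues: $65.79
Total deductions = $81.89 + $106.03 + $60.34 + $84.82 + $32.23 + $25.45 + $70.40 + $65.79 = $526.95
Net pay = $1696.42 − $526.95 = $1169.47

$1169.47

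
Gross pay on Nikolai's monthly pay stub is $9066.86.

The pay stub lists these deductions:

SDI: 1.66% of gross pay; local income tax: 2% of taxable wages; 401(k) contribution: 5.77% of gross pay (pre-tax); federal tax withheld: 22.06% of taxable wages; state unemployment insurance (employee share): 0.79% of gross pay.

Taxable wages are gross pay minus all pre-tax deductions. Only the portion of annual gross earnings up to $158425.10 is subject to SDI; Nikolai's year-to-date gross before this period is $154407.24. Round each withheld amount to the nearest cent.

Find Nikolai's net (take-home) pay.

$6349.76

401(k) contribution: $9066.86 × 0.0577 = $523.16
Taxable wages = $9066.86 − $523.16 = $8543.70
Federal tax withheld: $8543.70 × 0.2206 = $1884.74
Local income tax: $8543.70 × 0.02 = $170.87
SDI: only $158425.10 − $154407.24 = $4017.86 of this check is subject → $4017.86 × 0.0166 = $66.70
State unemployment insurance (employee share): $9066.86 × 0.0079 = $71.63
Total deductions = $523.16 + $1884.74 + $170.87 + $66.70 + $71.63 = $2717.10
Net pay = $9066.86 − $2717.10 = $6349.76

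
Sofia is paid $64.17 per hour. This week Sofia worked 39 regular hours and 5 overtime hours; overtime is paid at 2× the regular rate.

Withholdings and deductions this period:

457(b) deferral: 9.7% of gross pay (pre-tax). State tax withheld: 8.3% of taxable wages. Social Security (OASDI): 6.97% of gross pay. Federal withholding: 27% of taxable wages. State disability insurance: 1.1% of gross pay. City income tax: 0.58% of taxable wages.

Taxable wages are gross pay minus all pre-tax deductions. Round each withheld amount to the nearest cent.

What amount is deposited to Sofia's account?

$1,566.83

Regular pay: 39 × $64.17 = $2,502.63
Overtime pay: 5 × $64.17 × 2 = $641.70
Gross pay = $2,502.63 + $641.70 = $3,144.33
457(b) deferral: $3,144.33 × 0.097 = $305.00
Taxable wages = $3,144.33 − $305.00 = $2,839.33
City income tax: $2,839.33 × 0.0058 = $16.47
Federal withholding: $2,839.33 × 0.27 = $766.62
State tax withheld: $2,839.33 × 0.083 = $235.66
Social Security (OASDI): $3,144.33 × 0.0697 = $219.16
State disability insurance: $3,144.33 × 0.011 = $34.59
Total deductions = $305.00 + $16.47 + $766.62 + $235.66 + $219.16 + $34.59 = $1,577.50
Net pay = $3,144.33 − $1,577.50 = $1,566.83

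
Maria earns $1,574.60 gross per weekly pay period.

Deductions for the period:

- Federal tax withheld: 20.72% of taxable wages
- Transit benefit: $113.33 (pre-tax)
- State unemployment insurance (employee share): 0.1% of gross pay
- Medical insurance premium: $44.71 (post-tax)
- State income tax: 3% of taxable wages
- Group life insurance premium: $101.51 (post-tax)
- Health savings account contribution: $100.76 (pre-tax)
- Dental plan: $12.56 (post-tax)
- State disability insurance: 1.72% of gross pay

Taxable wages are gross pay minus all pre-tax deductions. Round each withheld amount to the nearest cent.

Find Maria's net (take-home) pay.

$850.36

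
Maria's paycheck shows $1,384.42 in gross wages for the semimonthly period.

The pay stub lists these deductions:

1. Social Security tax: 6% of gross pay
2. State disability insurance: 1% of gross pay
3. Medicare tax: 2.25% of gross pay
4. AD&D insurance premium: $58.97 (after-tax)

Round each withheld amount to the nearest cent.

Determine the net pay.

$1,197.39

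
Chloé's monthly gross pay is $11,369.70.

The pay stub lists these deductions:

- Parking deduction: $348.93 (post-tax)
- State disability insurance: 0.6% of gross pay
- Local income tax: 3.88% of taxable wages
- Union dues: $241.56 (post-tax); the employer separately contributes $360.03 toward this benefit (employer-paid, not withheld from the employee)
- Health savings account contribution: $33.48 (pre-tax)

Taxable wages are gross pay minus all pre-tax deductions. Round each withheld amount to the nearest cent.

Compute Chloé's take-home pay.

$10,237.66

Health savings account contribution: $33.48
Taxable wages = $11,369.70 − $33.48 = $11,336.22
Local income tax: $11,336.22 × 0.0388 = $439.85
State disability insurance: $11,369.70 × 0.006 = $68.22
Parking deduction: $348.93
Union dues: $241.56
(Employer's $360.03 toward union dues is not withheld from the employee.)
Total deductions = $33.48 + $439.85 + $68.22 + $348.93 + $241.56 = $1,132.04
Net pay = $11,369.70 − $1,132.04 = $10,237.66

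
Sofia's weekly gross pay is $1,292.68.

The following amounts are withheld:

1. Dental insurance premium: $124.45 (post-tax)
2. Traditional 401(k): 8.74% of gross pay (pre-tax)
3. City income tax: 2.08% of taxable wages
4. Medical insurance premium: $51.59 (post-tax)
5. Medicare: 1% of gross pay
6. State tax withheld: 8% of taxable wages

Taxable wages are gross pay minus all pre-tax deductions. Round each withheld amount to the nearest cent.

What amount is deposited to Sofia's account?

$871.81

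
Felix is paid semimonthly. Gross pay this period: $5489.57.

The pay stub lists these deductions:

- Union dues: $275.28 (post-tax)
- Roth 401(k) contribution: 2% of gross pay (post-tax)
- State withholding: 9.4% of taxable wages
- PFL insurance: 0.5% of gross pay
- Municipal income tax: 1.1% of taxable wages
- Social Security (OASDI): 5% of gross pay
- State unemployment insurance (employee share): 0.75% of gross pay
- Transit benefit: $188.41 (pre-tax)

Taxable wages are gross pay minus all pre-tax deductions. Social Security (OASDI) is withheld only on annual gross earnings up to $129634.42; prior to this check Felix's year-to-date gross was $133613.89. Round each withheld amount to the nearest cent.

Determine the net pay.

$4290.85

Transit benefit: $188.41
Taxable wages = $5489.57 − $188.41 = $5301.16
Municipal income tax: $5301.16 × 0.011 = $58.31
State withholding: $5301.16 × 0.094 = $498.31
PFL insurance: $5489.57 × 0.005 = $27.45
State unemployment insurance (employee share): $5489.57 × 0.0075 = $41.17
Social Security (OASDI): annual cap $129634.42 already reached (YTD $133613.89), so $0.00
Union dues: $275.28
Roth 401(k) contribution: $5489.57 × 0.02 = $109.79
Total deductions = $188.41 + $58.31 + $498.31 + $27.45 + $41.17 + $0.00 + $275.28 + $109.79 = $1198.72
Net pay = $5489.57 − $1198.72 = $4290.85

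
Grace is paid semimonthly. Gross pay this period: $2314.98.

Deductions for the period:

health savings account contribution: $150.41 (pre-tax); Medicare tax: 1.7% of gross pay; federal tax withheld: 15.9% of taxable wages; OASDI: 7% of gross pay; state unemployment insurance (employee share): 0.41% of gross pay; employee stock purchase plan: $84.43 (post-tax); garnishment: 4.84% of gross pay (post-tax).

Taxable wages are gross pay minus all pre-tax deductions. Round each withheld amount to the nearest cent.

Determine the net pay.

$1413.03

Health savings account contribution: $150.41
Taxable wages = $2314.98 − $150.41 = $2164.57
Federal tax withheld: $2164.57 × 0.159 = $344.17
OASDI: $2314.98 × 0.07 = $162.05
State unemployment insurance (employee share): $2314.98 × 0.0041 = $9.49
Medicare tax: $2314.98 × 0.017 = $39.35
Employee stock purchase plan: $84.43
Garnishment: $2314.98 × 0.0484 = $112.05
Total deductions = $150.41 + $344.17 + $162.05 + $9.49 + $39.35 + $84.43 + $112.05 = $901.95
Net pay = $2314.98 − $901.95 = $1413.03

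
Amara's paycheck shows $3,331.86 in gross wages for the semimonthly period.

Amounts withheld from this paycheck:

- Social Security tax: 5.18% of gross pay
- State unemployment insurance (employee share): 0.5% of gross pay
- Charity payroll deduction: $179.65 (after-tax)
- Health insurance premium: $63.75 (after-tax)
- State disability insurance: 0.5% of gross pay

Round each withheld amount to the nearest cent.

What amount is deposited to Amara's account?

$2,882.55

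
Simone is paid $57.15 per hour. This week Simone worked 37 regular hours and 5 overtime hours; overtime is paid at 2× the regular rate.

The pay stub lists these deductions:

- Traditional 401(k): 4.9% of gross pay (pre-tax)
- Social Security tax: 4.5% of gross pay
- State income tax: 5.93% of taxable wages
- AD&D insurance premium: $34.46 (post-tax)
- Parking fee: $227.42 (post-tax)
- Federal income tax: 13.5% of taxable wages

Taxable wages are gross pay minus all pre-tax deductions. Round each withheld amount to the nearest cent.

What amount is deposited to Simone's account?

Regular pay: 37 × $57.15 = $2114.55
Overtime pay: 5 × $57.15 × 2 = $571.50
Gross pay = $2114.55 + $571.50 = $2686.05
Traditional 401(k): $2686.05 × 0.049 = $131.62
Taxable wages = $2686.05 − $131.62 = $2554.43
State income tax: $2554.43 × 0.0593 = $151.48
Federal income tax: $2554.43 × 0.135 = $344.85
Social Security tax: $2686.05 × 0.045 = $120.87
Parking fee: $227.42
AD&D insurance premium: $34.46
Total deductions = $131.62 + $151.48 + $344.85 + $120.87 + $227.42 + $34.46 = $1010.70
Net pay = $2686.05 − $1010.70 = $1675.35

$1675.35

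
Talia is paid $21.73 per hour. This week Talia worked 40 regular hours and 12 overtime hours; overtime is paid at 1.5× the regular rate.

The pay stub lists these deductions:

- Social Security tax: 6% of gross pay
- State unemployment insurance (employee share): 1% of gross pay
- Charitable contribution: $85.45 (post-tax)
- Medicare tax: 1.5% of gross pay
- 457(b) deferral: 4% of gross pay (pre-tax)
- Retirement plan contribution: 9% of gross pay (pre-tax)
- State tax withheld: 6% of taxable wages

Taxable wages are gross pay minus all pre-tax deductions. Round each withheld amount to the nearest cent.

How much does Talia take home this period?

$838.13

Regular pay: 40 × $21.73 = $869.20
Overtime pay: 12 × $21.73 × 1.5 = $391.14
Gross pay = $869.20 + $391.14 = $1,260.34
Retirement plan contribution: $1,260.34 × 0.09 = $113.43
457(b) deferral: $1,260.34 × 0.04 = $50.41
Pre-tax total = $113.43 + $50.41 = $163.84
Taxable wages = $1,260.34 − $163.84 = $1,096.50
State tax withheld: $1,096.50 × 0.06 = $65.79
Medicare tax: $1,260.34 × 0.015 = $18.91
State unemployment insurance (employee share): $1,260.34 × 0.01 = $12.60
Social Security tax: $1,260.34 × 0.06 = $75.62
Charitable contribution: $85.45
Total deductions = $113.43 + $50.41 + $65.79 + $18.91 + $12.60 + $75.62 + $85.45 = $422.21
Net pay = $1,260.34 − $422.21 = $838.13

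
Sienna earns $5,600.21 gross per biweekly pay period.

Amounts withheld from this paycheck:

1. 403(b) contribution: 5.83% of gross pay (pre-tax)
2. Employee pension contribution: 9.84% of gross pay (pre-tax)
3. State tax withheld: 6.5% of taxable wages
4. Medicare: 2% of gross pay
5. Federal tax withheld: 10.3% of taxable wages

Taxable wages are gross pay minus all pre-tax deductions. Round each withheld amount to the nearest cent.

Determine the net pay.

$3,817.26

403(b) contribution: $5,600.21 × 0.0583 = $326.49
Employee pension contribution: $5,600.21 × 0.0984 = $551.06
Pre-tax total = $326.49 + $551.06 = $877.55
Taxable wages = $5,600.21 − $877.55 = $4,722.66
Federal tax withheld: $4,722.66 × 0.103 = $486.43
State tax withheld: $4,722.66 × 0.065 = $306.97
Medicare: $5,600.21 × 0.02 = $112.00
Total deductions = $326.49 + $551.06 + $486.43 + $306.97 + $112.00 = $1,782.95
Net pay = $5,600.21 − $1,782.95 = $3,817.26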